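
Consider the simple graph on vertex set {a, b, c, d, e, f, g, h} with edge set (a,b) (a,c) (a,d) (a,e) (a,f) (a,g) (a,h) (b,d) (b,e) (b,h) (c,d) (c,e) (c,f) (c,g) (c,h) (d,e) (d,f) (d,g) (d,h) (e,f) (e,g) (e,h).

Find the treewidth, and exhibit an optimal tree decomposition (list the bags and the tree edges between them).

Treewidth 4.
One such decomposition:
Bags: B1 = {a, c, d, e, g}  B2 = {a, c, d, e, f}  B3 = {a, c, d, e, h}  B4 = {a, b, d, e, h}
Tree: B1–B2, B1–B3, B3–B4

Every bag has size at most 5, so the width is 5 − 1 = 4 and tw(G) ≤ 4. On the other hand G contains the 5-clique {a, c, d, e, g}. A clique must lie in a single bag of any decomposition, so no decomposition can have width below 4. Combining the bounds, tw(G) = 4.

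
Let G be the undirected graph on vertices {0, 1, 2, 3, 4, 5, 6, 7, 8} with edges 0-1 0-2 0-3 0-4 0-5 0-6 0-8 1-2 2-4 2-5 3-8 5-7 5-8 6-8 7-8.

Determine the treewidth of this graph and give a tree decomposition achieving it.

The largest bag has 3 vertices, giving width 2; this decomposition certifies tw(G) ≤ 2. Conversely, {0, 3, 8} is a clique of size 3, and the vertices of any clique must share a bag in every tree decomposition; so some bag has ≥ 3 vertices and tw(G) ≥ 2. Hence tw(G) = 2 exactly.

Treewidth 2.
Bags: B1 = {0, 5, 8}  B2 = {0, 2, 5}  B3 = {0, 2, 4}  B4 = {0, 6, 8}  B5 = {5, 7, 8}  B6 = {0, 3, 8}  B7 = {0, 1, 2}
Tree: B1–B2, B2–B3, B1–B4, B1–B5, B1–B6, B3–B7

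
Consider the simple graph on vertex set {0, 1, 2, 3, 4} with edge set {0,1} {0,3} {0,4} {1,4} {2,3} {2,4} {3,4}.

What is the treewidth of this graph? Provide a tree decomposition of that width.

The largest bag has 3 vertices, giving width 2; this decomposition certifies tw(G) ≤ 2. Conversely, {0, 1, 4} is a clique of size 3, and the vertices of any clique must share a bag in every tree decomposition; so some bag has ≥ 3 vertices and tw(G) ≥ 2. The upper and lower bounds meet at 2, so that is the treewidth.

Treewidth 2.
One optimal decomposition is:
Bags: B1 = {0, 3, 4}  B2 = {2, 3, 4}  B3 = {0, 1, 4}
Tree: B1–B2, B1–B3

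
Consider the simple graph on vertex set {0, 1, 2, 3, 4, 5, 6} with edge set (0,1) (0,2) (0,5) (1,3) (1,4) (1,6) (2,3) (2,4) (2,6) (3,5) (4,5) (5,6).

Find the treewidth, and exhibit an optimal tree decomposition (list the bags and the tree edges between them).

Every bag has size at most 4, so the width is 4 − 1 = 3 and tw(G) ≤ 3. For the lower bound: the 4 vertex sets {0,5}, {1,6}, {2}, {4} are disjoint, each induces a connected subgraph, and every pair is joined by at least one edge of G. Contracting each set to a single vertex therefore yields K_{4} as a minor, and since treewidth is minor-monotone, tw(G) ≥ tw(K_{4}) = 3. Combining the bounds, tw(G) = 3.

Treewidth 3.
One such decomposition:
Bags: B1 = {0, 1, 2, 5}  B2 = {1, 2, 5, 6}  B3 = {1, 2, 4, 5}  B4 = {1, 2, 3, 5}
Tree: B1–B2, B2–B3, B3–B4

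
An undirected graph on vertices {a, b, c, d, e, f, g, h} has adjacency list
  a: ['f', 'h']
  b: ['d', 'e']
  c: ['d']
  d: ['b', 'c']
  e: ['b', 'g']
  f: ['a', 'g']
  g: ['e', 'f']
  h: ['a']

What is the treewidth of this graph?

1

A width-1 tree decomposition is:
Bags: B1 = {c, d}  B2 = {b, d}  B3 = {b, e}  B4 = {e, g}  B5 = {f, g}  B6 = {a, f}  B7 = {a, h}
Tree: B1–B2, B2–B3, B3–B4, B4–B5, B5–B6, B6–B7
Each bag holds 2 vertices, so the decomposition has width 1, which upper-bounds the treewidth. G has an edge, so its treewidth is at least 1. Therefore the treewidth is 1.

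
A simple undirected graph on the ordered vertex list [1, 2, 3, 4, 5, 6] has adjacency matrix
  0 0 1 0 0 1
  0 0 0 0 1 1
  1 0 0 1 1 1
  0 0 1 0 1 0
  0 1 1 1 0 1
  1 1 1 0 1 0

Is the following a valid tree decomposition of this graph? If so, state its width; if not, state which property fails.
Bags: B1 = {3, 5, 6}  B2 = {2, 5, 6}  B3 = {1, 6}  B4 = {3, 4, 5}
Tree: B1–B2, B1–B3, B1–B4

No — edge (3,1) lies in no bag.

A tree decomposition must satisfy three properties: every vertex lies in some bag; for every edge, both endpoints lie together in some bag; and for every vertex, the bags containing it form a connected subtree. Here edge (3,1) lies in no bag, so the decomposition is invalid.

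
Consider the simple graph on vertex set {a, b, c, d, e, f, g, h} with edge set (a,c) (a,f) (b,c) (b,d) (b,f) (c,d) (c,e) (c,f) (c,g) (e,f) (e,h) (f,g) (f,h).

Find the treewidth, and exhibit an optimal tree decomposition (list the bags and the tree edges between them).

Every bag has size at most 3, so the width is 3 − 1 = 2 and tw(G) ≤ 2. On the other hand G contains the 3-clique {b, c, d}. A clique must lie in a single bag of any decomposition, so no decomposition can have width below 2. Hence tw(G) = 2 exactly.

Treewidth 2.
One optimal decomposition is:
Bags: B1 = {b, c, f}  B2 = {c, e, f}  B3 = {a, c, f}  B4 = {e, f, h}  B5 = {c, f, g}  B6 = {b, c, d}
Tree: B1–B2, B2–B3, B2–B4, B1–B5, B1–B6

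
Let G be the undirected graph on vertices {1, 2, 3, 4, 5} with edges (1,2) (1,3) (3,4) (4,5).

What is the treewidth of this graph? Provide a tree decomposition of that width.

Each bag holds 2 vertices, so the decomposition has width 1, which upper-bounds the treewidth. Any graph with an edge has treewidth ≥ 1, and G has the edge 2–1. Hence tw(G) = 1 exactly.

Treewidth 1.
One optimal decomposition is:
Bags: B1 = {1, 2}  B2 = {1, 3}  B3 = {3, 4}  B4 = {4, 5}
Tree: B1–B2, B2–B3, B3–B4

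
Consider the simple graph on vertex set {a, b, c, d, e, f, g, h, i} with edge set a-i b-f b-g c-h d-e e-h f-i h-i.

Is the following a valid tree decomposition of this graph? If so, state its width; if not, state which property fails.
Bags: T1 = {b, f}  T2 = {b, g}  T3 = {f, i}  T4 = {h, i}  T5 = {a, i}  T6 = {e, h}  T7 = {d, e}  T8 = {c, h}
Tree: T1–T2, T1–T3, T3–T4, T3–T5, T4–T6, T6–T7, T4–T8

Every vertex of G appears in some bag (union = {a, b, c, d, e, f, g, h, i}); every edge is covered by a bag; and for each vertex v the set of bags containing v is connected in the bag tree. The decomposition is therefore valid. The largest bag has 2 vertices, so the width is 1.

Yes; width 1.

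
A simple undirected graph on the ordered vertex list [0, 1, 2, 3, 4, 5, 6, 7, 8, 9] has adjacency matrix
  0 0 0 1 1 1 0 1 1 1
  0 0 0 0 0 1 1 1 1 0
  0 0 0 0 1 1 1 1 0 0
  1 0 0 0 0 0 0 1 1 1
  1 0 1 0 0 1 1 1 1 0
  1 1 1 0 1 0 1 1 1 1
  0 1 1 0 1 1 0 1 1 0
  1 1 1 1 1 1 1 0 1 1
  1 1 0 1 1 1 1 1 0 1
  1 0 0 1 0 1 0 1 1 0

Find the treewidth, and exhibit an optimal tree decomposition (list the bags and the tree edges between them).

Treewidth 4.
One optimal decomposition is:
Bags: B1 = {4, 5, 6, 7, 8}  B2 = {0, 4, 5, 7, 8}  B3 = {1, 5, 6, 7, 8}  B4 = {2, 4, 5, 6, 7}  B5 = {0, 5, 7, 8, 9}  B6 = {0, 3, 7, 8, 9}
Tree: B1–B2, B1–B3, B1–B4, B2–B5, B5–B6

Each bag holds 5 vertices, so the decomposition has width 4, which upper-bounds the treewidth. Conversely, {0, 3, 7, 8, 9} is a clique of size 5, and the vertices of any clique must share a bag in every tree decomposition; so some bag has ≥ 5 vertices and tw(G) ≥ 4. Combining the bounds, tw(G) = 4.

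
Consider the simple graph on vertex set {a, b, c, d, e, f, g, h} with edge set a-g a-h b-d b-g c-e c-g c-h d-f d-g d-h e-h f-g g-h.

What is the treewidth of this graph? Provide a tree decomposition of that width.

Treewidth 2.
One such decomposition:
Bags: B1 = {d, g, h}  B2 = {a, g, h}  B3 = {c, g, h}  B4 = {d, f, g}  B5 = {b, d, g}  B6 = {c, e, h}
Tree: B1–B2, B2–B3, B1–B4, B1–B5, B3–B6

Every bag has size at most 3, so the width is 3 − 1 = 2 and tw(G) ≤ 2. On the other hand G contains the 3-clique {d, g, h}. A clique must lie in a single bag of any decomposition, so no decomposition can have width below 2. Therefore the treewidth is 2.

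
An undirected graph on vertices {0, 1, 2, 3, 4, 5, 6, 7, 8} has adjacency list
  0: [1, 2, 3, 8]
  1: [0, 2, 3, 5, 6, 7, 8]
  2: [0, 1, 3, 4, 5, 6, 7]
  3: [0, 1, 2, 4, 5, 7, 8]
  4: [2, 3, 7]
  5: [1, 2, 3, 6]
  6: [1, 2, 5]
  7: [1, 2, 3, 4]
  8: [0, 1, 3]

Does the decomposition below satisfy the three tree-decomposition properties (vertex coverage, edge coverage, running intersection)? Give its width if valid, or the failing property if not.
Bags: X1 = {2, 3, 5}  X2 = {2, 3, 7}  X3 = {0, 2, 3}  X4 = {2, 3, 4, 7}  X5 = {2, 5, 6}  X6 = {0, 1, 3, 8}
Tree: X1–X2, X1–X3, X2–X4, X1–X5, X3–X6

A tree decomposition must satisfy three properties: every vertex lies in some bag; for every edge, both endpoints lie together in some bag; and for every vertex, the bags containing it form a connected subtree. Here edge (1,2) lies in no bag, so the decomposition is invalid.

No — edge (1,2) lies in no bag.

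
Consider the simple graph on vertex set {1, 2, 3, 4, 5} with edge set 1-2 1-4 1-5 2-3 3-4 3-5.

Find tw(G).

A width-2 tree decomposition is:
Bags: B1 = {1, 3, 5}  B2 = {1, 2, 3}  B3 = {1, 3, 4}
Tree: B1–B2, B2–B3
The largest bag has 3 vertices, giving width 2; this decomposition certifies tw(G) ≤ 2. Since 5–1–2–3–5 is a cycle in G, G is not acyclic. Forests are exactly the graphs of treewidth ≤ 1, so tw(G) ≥ 2. Therefore the treewidth is 2.

2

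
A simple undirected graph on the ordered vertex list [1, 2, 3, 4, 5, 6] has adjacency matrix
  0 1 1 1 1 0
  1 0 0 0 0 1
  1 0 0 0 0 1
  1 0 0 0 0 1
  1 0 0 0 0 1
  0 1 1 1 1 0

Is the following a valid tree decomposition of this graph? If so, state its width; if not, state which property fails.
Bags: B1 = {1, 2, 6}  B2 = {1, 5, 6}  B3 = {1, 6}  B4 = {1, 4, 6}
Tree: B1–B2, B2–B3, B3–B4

No — vertex 3 appears in no bag.

A tree decomposition must satisfy three properties: every vertex lies in some bag; for every edge, both endpoints lie together in some bag; and for every vertex, the bags containing it form a connected subtree. Here vertex 3 appears in no bag, so the decomposition is invalid.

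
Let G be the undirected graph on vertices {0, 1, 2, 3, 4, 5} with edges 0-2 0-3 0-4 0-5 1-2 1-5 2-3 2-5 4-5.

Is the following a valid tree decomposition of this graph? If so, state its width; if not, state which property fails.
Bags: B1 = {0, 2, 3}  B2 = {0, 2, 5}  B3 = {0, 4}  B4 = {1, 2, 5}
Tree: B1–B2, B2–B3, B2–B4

No — edge (5,4) lies in no bag.

A tree decomposition must satisfy three properties: every vertex lies in some bag; for every edge, both endpoints lie together in some bag; and for every vertex, the bags containing it form a connected subtree. Here edge (5,4) lies in no bag, so the decomposition is invalid.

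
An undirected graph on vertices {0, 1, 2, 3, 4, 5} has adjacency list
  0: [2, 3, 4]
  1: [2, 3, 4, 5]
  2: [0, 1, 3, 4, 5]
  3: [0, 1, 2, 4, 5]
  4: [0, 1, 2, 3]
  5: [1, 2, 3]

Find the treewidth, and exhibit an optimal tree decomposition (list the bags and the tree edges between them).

Treewidth 3.
Bags: B1 = {1, 2, 3, 4}  B2 = {1, 2, 3, 5}  B3 = {0, 2, 3, 4}
Tree: B1–B2, B1–B3

The largest bag has 4 vertices, giving width 3; this decomposition certifies tw(G) ≤ 3. On the other hand G contains the 4-clique {0, 2, 3, 4}. A clique must lie in a single bag of any decomposition, so no decomposition can have width below 3. Combining the bounds, tw(G) = 3.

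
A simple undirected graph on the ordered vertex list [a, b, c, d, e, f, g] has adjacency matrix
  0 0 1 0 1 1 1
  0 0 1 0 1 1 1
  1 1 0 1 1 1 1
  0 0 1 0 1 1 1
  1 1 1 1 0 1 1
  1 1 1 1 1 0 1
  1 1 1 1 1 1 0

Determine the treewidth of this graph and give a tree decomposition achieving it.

Each bag holds 5 vertices, so the decomposition has width 4, which upper-bounds the treewidth. On the other hand G contains the 5-clique {c, d, e, f, g}. A clique must lie in a single bag of any decomposition, so no decomposition can have width below 4. Combining the bounds, tw(G) = 4.

Treewidth 4.
Bags: B1 = {b, c, e, f, g}  B2 = {c, d, e, f, g}  B3 = {a, c, e, f, g}
Tree: B1–B2, B2–B3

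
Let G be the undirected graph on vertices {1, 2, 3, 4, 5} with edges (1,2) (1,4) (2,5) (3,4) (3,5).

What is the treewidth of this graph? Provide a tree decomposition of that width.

Every bag has size at most 3, so the width is 3 − 1 = 2 and tw(G) ≤ 2. The edges 3–4–1–2–5–3 form a cycle, so G is not a tree and its treewidth is at least 2. Therefore the treewidth is 2.

Treewidth 2.
One such decomposition:
Bags: B1 = {1, 3, 4}  B2 = {1, 2, 3}  B3 = {2, 3, 5}
Tree: B1–B2, B2–B3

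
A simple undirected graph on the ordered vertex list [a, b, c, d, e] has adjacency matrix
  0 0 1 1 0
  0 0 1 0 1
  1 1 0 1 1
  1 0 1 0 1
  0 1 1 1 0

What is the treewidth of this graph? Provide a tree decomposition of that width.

Treewidth 2.
One such decomposition:
Bags: B1 = {c, d, e}  B2 = {b, c, e}  B3 = {a, c, d}
Tree: B1–B2, B1–B3

Every bag has size at most 3, so the width is 3 − 1 = 2 and tw(G) ≤ 2. For the lower bound, the 3 vertices {c, d, e} are pairwise adjacent, and any tree decomposition puts a clique entirely inside one bag — forcing width ≥ 2. Combining the bounds, tw(G) = 2.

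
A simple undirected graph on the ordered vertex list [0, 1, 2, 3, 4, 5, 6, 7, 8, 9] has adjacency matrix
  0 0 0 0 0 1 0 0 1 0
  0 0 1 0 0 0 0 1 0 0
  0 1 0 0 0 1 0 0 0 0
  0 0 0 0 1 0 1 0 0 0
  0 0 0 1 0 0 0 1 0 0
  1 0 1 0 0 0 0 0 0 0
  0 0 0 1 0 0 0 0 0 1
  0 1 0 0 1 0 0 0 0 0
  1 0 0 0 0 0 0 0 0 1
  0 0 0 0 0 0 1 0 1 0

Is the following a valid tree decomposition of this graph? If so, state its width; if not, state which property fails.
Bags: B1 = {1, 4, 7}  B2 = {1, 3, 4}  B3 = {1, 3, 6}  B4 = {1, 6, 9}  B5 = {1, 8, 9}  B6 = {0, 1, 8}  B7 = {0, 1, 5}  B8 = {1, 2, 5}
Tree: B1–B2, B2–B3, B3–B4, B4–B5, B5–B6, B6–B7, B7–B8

Vertex coverage: the bags together contain {0, 1, 2, 3, 4, 5, 6, 7, 8, 9}, the full vertex set. Edge coverage: each edge of G has both endpoints in at least one bag. Running intersection: for every vertex, the bags containing it form a connected subtree. All three properties hold, so this is a valid tree decomposition of width max|bag| − 1 = 2, and hence tw(G) ≤ 2.

Yes; width 2.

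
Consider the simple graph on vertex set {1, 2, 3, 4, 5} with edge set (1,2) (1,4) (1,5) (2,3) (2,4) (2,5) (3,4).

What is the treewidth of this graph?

2

A width-2 tree decomposition is:
Bags: B1 = {1, 2, 4}  B2 = {1, 2, 5}  B3 = {2, 3, 4}
Tree: B1–B2, B1–B3
Each bag holds 3 vertices, so the decomposition has width 2, which upper-bounds the treewidth. Conversely, {1, 2, 4} is a clique of size 3, and the vertices of any clique must share a bag in every tree decomposition; so some bag has ≥ 3 vertices and tw(G) ≥ 2. Combining the bounds, tw(G) = 2.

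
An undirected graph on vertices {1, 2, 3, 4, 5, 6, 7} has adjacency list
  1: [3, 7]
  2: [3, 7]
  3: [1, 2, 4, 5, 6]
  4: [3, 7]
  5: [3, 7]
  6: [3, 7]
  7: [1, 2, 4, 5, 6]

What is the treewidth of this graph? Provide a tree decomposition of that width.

Treewidth 2.
One such decomposition:
Bags: B1 = {1, 3, 7}  B2 = {2, 3, 7}  B3 = {3, 4, 7}  B4 = {3, 6, 7}  B5 = {3, 5, 7}
Tree: B1–B2, B2–B3, B3–B4, B4–B5

Each bag holds 3 vertices, so the decomposition has width 2, which upper-bounds the treewidth. Since 7–1–3–2–7 is a cycle in G, G is not acyclic. Forests are exactly the graphs of treewidth ≤ 1, so tw(G) ≥ 2. Therefore the treewidth is 2.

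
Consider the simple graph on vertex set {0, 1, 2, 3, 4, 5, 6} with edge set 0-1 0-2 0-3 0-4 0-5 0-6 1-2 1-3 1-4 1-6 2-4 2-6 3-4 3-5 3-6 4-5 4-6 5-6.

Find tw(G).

A width-4 tree decomposition is:
Bags: B1 = {0, 1, 2, 4, 6}  B2 = {0, 1, 3, 4, 6}  B3 = {0, 3, 4, 5, 6}
Tree: B1–B2, B2–B3
Each bag holds 5 vertices, so the decomposition has width 4, which upper-bounds the treewidth. On the other hand G contains the 5-clique {0, 1, 2, 4, 6}. A clique must lie in a single bag of any decomposition, so no decomposition can have width below 4. Therefore the treewidth is 4.

4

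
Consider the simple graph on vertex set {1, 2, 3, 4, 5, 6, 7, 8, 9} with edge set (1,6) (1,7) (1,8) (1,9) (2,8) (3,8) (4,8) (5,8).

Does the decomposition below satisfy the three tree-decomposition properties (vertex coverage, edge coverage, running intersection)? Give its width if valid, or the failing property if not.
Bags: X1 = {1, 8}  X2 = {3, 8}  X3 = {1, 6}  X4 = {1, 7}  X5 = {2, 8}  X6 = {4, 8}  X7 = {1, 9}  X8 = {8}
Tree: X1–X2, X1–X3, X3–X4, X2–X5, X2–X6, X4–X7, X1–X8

No — vertex 5 appears in no bag.

A tree decomposition must satisfy three properties: every vertex lies in some bag; for every edge, both endpoints lie together in some bag; and for every vertex, the bags containing it form a connected subtree. Here vertex 5 appears in no bag, so the decomposition is invalid.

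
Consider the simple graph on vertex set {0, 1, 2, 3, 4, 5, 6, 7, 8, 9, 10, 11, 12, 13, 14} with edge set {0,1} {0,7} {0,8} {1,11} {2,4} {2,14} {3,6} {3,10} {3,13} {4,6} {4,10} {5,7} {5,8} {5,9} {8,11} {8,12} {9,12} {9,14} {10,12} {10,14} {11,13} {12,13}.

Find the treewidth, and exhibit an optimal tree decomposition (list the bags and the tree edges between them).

Treewidth 3.
One optimal decomposition is:
Bags: B1 = {2, 3, 4, 6}  B2 = {2, 3, 4, 10}  B3 = {2, 3, 10, 14}  B4 = {3, 10, 13, 14}  B5 = {10, 12, 13, 14}  B6 = {9, 12, 13, 14}  B7 = {9, 11, 12, 13}  B8 = {8, 9, 11, 12}  B9 = {5, 8, 9, 11}  B10 = {1, 5, 8, 11}  B11 = {0, 1, 5, 8}  B12 = {0, 1, 5, 7}
Tree: B1–B2, B2–B3, B3–B4, B4–B5, B5–B6, B6–B7, B7–B8, B8–B9, B9–B10, B10–B11, B11–B12

The largest bag has 4 vertices, giving width 3; this decomposition certifies tw(G) ≤ 3. For the lower bound: the 4 vertex sets {2,4,6}, {3}, {10}, {9,12,13,14} are disjoint, each induces a connected subgraph, and every pair is joined by at least one edge of G. Contracting each set to a single vertex therefore yields K_{4} as a minor, and since treewidth is minor-monotone, tw(G) ≥ tw(K_{4}) = 3. Therefore the treewidth is 3.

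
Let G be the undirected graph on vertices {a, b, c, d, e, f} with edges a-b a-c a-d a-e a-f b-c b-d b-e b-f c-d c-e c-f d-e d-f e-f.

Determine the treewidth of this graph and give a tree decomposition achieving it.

Treewidth 5.
One such decomposition:
Bags: B1 = {a, b, c, d, e, f}
Tree: (single bag)

A single bag containing all 6 vertices is trivially a valid decomposition of width 5. For the lower bound, the 6 vertices {a, b, c, d, e, f} are pairwise adjacent, and any tree decomposition puts a clique entirely inside one bag — forcing width ≥ 5. Hence tw(G) = 5 exactly.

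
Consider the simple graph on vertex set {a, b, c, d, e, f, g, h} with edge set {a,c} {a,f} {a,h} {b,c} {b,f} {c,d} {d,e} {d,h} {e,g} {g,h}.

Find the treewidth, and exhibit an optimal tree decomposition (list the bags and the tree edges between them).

Treewidth 2.
One optimal decomposition is:
Bags: B1 = {d, e, g}  B2 = {d, g, h}  B3 = {c, d, h}  B4 = {a, c, h}  B5 = {a, b, c}  B6 = {a, b, f}
Tree: B1–B2, B2–B3, B3–B4, B4–B5, B5–B6

The largest bag has 3 vertices, giving width 2; this decomposition certifies tw(G) ≤ 2. The edges e–g–h–d–e form a cycle, so G is not a tree and its treewidth is at least 2. The upper and lower bounds meet at 2, so that is the treewidth.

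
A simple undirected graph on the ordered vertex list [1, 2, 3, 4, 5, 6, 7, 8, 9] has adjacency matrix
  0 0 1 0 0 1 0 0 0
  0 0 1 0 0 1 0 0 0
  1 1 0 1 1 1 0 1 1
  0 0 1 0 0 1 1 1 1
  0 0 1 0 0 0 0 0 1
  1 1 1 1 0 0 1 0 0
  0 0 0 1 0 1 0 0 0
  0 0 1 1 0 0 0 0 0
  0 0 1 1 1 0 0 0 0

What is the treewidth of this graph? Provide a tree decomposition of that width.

The largest bag has 3 vertices, giving width 2; this decomposition certifies tw(G) ≤ 2. Conversely, {1, 3, 6} is a clique of size 3, and the vertices of any clique must share a bag in every tree decomposition; so some bag has ≥ 3 vertices and tw(G) ≥ 2. Combining the bounds, tw(G) = 2.

Treewidth 2.
Bags: B1 = {3, 4, 6}  B2 = {3, 4, 9}  B3 = {4, 6, 7}  B4 = {3, 5, 9}  B5 = {2, 3, 6}  B6 = {3, 4, 8}  B7 = {1, 3, 6}
Tree: B1–B2, B1–B3, B2–B4, B1–B5, B2–B6, B1–B7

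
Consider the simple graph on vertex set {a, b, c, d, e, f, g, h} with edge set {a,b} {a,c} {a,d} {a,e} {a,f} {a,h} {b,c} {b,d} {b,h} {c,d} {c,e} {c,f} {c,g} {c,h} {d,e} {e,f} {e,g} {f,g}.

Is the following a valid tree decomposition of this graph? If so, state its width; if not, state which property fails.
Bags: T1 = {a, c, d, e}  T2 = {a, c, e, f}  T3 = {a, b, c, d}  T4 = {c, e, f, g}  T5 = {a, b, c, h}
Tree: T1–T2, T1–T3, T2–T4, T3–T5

Vertex coverage: the bags together contain {a, b, c, d, e, f, g, h}, the full vertex set. Edge coverage: each edge of G has both endpoints in at least one bag. Running intersection: for every vertex, the bags containing it form a connected subtree. All three properties hold, so this is a valid tree decomposition of width max|bag| − 1 = 3, and hence tw(G) ≤ 3.

Yes; width 3.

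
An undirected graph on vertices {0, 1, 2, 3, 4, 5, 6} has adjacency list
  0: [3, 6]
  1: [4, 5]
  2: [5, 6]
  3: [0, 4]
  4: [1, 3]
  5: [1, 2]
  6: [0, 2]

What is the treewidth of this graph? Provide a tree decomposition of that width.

Treewidth 2.
One optimal decomposition is:
Bags: B1 = {1, 4, 5}  B2 = {2, 4, 5}  B3 = {2, 4, 6}  B4 = {0, 4, 6}  B5 = {0, 3, 4}
Tree: B1–B2, B2–B3, B3–B4, B4–B5

Each bag holds 3 vertices, so the decomposition has width 2, which upper-bounds the treewidth. Since 4–1–5–2–6–0–3–4 is a cycle in G, G is not acyclic. Forests are exactly the graphs of treewidth ≤ 1, so tw(G) ≥ 2. Therefore the treewidth is 2.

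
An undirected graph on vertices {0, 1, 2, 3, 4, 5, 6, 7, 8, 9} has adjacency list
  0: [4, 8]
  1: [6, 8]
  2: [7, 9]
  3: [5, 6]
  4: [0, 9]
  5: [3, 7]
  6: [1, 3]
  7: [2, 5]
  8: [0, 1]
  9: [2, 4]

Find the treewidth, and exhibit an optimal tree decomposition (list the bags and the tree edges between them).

Treewidth 2.
One optimal decomposition is:
Bags: B1 = {2, 5, 7}  B2 = {2, 3, 5}  B3 = {2, 3, 6}  B4 = {1, 2, 6}  B5 = {1, 2, 8}  B6 = {0, 2, 8}  B7 = {0, 2, 4}  B8 = {2, 4, 9}
Tree: B1–B2, B2–B3, B3–B4, B4–B5, B5–B6, B6–B7, B7–B8

The largest bag has 3 vertices, giving width 2; this decomposition certifies tw(G) ≤ 2. Since 2–7–5–3–6–1–8–0–4–9–2 is a cycle in G, G is not acyclic. Forests are exactly the graphs of treewidth ≤ 1, so tw(G) ≥ 2. Hence tw(G) = 2 exactly.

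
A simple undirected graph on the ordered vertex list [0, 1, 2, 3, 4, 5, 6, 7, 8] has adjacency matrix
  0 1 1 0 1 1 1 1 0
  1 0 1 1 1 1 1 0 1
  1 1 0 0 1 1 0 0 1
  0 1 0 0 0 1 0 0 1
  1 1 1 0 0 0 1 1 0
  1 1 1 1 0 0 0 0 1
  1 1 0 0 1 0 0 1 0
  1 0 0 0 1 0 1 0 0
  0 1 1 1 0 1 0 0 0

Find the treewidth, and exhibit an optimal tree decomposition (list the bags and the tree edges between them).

Treewidth 3.
Bags: B1 = {0, 1, 2, 4}  B2 = {0, 1, 2, 5}  B3 = {0, 1, 4, 6}  B4 = {1, 2, 5, 8}  B5 = {0, 4, 6, 7}  B6 = {1, 3, 5, 8}
Tree: B1–B2, B1–B3, B2–B4, B3–B5, B4–B6

Every bag has size at most 4, so the width is 4 − 1 = 3 and tw(G) ≤ 3. On the other hand G contains the 4-clique {0, 1, 2, 4}. A clique must lie in a single bag of any decomposition, so no decomposition can have width below 3. Combining the bounds, tw(G) = 3.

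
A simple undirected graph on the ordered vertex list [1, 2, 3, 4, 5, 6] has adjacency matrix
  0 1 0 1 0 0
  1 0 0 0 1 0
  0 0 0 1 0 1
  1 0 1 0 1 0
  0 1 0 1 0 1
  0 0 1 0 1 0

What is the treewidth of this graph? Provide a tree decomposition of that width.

Treewidth 2.
One such decomposition:
Bags: B1 = {1, 2, 4}  B2 = {2, 4, 5}  B3 = {3, 4, 5}  B4 = {3, 5, 6}
Tree: B1–B2, B2–B3, B3–B4

Each bag holds 3 vertices, so the decomposition has width 2, which upper-bounds the treewidth. Since 1–2–5–4–1 is a cycle in G, G is not acyclic. Forests are exactly the graphs of treewidth ≤ 1, so tw(G) ≥ 2. Hence tw(G) = 2 exactly.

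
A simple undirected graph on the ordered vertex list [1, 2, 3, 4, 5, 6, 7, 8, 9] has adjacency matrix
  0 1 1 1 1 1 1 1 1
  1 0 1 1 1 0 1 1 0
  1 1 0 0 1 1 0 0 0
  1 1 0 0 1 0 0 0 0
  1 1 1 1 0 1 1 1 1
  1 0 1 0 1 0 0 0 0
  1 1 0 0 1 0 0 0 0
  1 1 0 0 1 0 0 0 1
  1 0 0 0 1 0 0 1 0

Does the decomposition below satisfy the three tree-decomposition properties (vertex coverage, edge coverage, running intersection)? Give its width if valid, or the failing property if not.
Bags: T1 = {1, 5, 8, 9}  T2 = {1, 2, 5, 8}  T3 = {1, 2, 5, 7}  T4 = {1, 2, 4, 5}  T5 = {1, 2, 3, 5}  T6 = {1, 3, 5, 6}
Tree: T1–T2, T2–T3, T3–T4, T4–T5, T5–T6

Vertex coverage: the bags together contain {1, 2, 3, 4, 5, 6, 7, 8, 9}, the full vertex set. Edge coverage: each edge of G has both endpoints in at least one bag. Running intersection: for every vertex, the bags containing it form a connected subtree. All three properties hold, so this is a valid tree decomposition of width max|bag| − 1 = 3, and hence tw(G) ≤ 3.

Yes; width 3.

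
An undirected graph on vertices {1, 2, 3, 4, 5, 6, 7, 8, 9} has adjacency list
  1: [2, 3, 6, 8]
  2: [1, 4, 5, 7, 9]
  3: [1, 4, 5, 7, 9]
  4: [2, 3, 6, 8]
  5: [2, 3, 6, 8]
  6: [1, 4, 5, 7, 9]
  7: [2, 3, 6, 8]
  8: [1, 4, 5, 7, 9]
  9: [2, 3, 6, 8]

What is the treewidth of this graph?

A width-4 tree decomposition is:
Bags: B1 = {2, 3, 6, 8, 9}  B2 = {2, 3, 4, 6, 8}  B3 = {1, 2, 3, 6, 8}  B4 = {2, 3, 5, 6, 8}  B5 = {2, 3, 6, 7, 8}
Tree: B1–B2, B2–B3, B3–B4, B4–B5
Every bag has size at most 5, so the width is 5 − 1 = 4 and tw(G) ≤ 4. For the lower bound: the 5 vertex sets {3,9}, {4,8}, {1,2}, {6}, {5} are disjoint, each induces a connected subgraph, and every pair is joined by at least one edge of G. Contracting each set to a single vertex therefore yields K_{5} as a minor, and since treewidth is minor-monotone, tw(G) ≥ tw(K_{5}) = 4. Combining the bounds, tw(G) = 4.

4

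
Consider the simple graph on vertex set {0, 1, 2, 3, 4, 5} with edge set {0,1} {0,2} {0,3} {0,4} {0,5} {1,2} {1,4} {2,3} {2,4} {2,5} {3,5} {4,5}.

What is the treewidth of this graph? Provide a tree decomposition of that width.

The largest bag has 4 vertices, giving width 3; this decomposition certifies tw(G) ≤ 3. On the other hand G contains the 4-clique {0, 2, 3, 5}. A clique must lie in a single bag of any decomposition, so no decomposition can have width below 3. Combining the bounds, tw(G) = 3.

Treewidth 3.
One such decomposition:
Bags: B1 = {0, 2, 3, 5}  B2 = {0, 2, 4, 5}  B3 = {0, 1, 2, 4}
Tree: B1–B2, B2–B3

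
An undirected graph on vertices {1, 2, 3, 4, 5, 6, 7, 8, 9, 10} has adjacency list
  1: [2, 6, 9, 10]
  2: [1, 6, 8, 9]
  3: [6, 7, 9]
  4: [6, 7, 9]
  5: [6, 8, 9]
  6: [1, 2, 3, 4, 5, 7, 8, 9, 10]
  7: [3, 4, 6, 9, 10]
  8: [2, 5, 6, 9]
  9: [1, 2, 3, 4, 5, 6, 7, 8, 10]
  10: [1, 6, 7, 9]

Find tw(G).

A width-3 tree decomposition is:
Bags: B1 = {2, 6, 8, 9}  B2 = {1, 2, 6, 9}  B3 = {1, 6, 9, 10}  B4 = {5, 6, 8, 9}  B5 = {6, 7, 9, 10}  B6 = {4, 6, 7, 9}  B7 = {3, 6, 7, 9}
Tree: B1–B2, B2–B3, B1–B4, B3–B5, B5–B6, B5–B7
Each bag holds 4 vertices, so the decomposition has width 3, which upper-bounds the treewidth. Conversely, {1, 2, 6, 9} is a clique of size 4, and the vertices of any clique must share a bag in every tree decomposition; so some bag has ≥ 4 vertices and tw(G) ≥ 3. The upper and lower bounds meet at 3, so that is the treewidth.

3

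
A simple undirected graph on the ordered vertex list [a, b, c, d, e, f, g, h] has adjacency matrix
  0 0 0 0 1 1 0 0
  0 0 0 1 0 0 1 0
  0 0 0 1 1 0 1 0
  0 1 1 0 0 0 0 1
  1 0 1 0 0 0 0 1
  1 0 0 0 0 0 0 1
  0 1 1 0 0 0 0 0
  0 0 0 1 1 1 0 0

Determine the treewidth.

A width-2 tree decomposition is:
Bags: B1 = {b, d, g}  B2 = {c, d, g}  B3 = {c, d, h}  B4 = {c, e, h}  B5 = {e, f, h}  B6 = {a, e, f}
Tree: B1–B2, B2–B3, B3–B4, B4–B5, B5–B6
Each bag holds 3 vertices, so the decomposition has width 2, which upper-bounds the treewidth. For the lower bound, G contains the cycle b–g–c–d–b, so G is not a forest; only forests have treewidth ≤ 1, hence tw(G) ≥ 2. Combining the bounds, tw(G) = 2.

2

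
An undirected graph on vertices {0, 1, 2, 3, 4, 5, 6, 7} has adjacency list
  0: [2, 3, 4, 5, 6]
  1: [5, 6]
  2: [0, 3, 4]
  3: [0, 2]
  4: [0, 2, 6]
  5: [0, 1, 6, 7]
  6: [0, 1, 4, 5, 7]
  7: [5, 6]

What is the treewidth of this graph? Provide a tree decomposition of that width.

Each bag holds 3 vertices, so the decomposition has width 2, which upper-bounds the treewidth. For the lower bound, the 3 vertices {0, 2, 3} are pairwise adjacent, and any tree decomposition puts a clique entirely inside one bag — forcing width ≥ 2. Therefore the treewidth is 2.

Treewidth 2.
One such decomposition:
Bags: B1 = {0, 5, 6}  B2 = {0, 4, 6}  B3 = {0, 2, 4}  B4 = {0, 2, 3}  B5 = {1, 5, 6}  B6 = {5, 6, 7}
Tree: B1–B2, B2–B3, B3–B4, B1–B5, B5–B6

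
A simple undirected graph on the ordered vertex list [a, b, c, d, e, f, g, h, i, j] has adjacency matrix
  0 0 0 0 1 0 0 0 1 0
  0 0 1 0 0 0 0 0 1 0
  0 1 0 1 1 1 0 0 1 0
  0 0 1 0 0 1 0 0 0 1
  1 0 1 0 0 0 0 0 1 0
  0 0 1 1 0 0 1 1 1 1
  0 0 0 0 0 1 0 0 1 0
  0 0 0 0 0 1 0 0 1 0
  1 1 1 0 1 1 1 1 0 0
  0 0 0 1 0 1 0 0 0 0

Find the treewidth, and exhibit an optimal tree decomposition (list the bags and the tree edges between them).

Treewidth 2.
Bags: B1 = {c, f, i}  B2 = {c, e, i}  B3 = {b, c, i}  B4 = {f, g, i}  B5 = {c, d, f}  B6 = {a, e, i}  B7 = {d, f, j}  B8 = {f, h, i}
Tree: B1–B2, B1–B3, B1–B4, B1–B5, B2–B6, B5–B7, B1–B8

Every bag has size at most 3, so the width is 3 − 1 = 2 and tw(G) ≤ 2. On the other hand G contains the 3-clique {d, f, j}. A clique must lie in a single bag of any decomposition, so no decomposition can have width below 2. Therefore the treewidth is 2.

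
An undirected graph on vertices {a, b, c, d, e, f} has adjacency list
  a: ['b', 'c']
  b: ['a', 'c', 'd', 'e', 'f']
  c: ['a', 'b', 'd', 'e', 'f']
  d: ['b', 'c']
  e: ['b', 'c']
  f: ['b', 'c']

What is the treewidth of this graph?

A width-2 tree decomposition is:
Bags: B1 = {b, c, e}  B2 = {a, b, c}  B3 = {b, c, f}  B4 = {b, c, d}
Tree: B1–B2, B1–B3, B3–B4
Each bag holds 3 vertices, so the decomposition has width 2, which upper-bounds the treewidth. For the lower bound, the 3 vertices {b, c, d} are pairwise adjacent, and any tree decomposition puts a clique entirely inside one bag — forcing width ≥ 2. Combining the bounds, tw(G) = 2.

2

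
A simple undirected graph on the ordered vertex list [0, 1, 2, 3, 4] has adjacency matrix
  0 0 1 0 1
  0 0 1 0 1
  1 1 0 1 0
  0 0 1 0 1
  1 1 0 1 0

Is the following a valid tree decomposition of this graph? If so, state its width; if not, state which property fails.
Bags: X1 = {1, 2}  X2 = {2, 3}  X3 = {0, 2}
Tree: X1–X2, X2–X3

A tree decomposition must satisfy three properties: every vertex lies in some bag; for every edge, both endpoints lie together in some bag; and for every vertex, the bags containing it form a connected subtree. Here vertex 4 appears in no bag, so the decomposition is invalid.

No — vertex 4 appears in no bag.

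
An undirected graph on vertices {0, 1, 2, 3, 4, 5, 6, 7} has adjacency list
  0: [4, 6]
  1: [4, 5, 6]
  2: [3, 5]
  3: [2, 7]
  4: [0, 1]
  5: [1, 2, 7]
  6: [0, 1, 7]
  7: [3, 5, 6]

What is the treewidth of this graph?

2

A width-2 tree decomposition is:
Bags: B1 = {0, 1, 4}  B2 = {0, 1, 6}  B3 = {1, 5, 6}  B4 = {5, 6, 7}  B5 = {2, 5, 7}  B6 = {2, 3, 7}
Tree: B1–B2, B2–B3, B3–B4, B4–B5, B5–B6
Every bag has size at most 3, so the width is 3 − 1 = 2 and tw(G) ≤ 2. The edges 4–0–6–1–4 form a cycle, so G is not a tree and its treewidth is at least 2. The upper and lower bounds meet at 2, so that is the treewidth.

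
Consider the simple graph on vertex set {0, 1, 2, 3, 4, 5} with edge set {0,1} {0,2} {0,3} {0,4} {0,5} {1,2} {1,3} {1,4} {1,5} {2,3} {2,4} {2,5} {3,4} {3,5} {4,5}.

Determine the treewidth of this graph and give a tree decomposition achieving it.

A single bag containing all 6 vertices is trivially a valid decomposition of width 5. On the other hand G contains the 6-clique {0, 1, 2, 3, 4, 5}. A clique must lie in a single bag of any decomposition, so no decomposition can have width below 5. Combining the bounds, tw(G) = 5.

Treewidth 5.
One such decomposition:
Bags: B1 = {0, 1, 2, 3, 4, 5}
Tree: (single bag)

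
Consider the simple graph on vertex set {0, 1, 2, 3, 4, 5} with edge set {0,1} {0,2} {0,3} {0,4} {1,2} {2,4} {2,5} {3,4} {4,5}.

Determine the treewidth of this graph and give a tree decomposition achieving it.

Treewidth 2.
Bags: B1 = {0, 2, 4}  B2 = {0, 1, 2}  B3 = {2, 4, 5}  B4 = {0, 3, 4}
Tree: B1–B2, B1–B3, B1–B4

Every bag has size at most 3, so the width is 3 − 1 = 2 and tw(G) ≤ 2. Conversely, {0, 1, 2} is a clique of size 3, and the vertices of any clique must share a bag in every tree decomposition; so some bag has ≥ 3 vertices and tw(G) ≥ 2. Therefore the treewidth is 2.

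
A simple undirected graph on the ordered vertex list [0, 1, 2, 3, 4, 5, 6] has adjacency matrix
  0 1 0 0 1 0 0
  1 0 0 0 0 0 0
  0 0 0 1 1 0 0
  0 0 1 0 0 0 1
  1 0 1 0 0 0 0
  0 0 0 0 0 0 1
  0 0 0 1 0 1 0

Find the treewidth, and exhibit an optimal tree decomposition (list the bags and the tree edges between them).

The largest bag has 2 vertices, giving width 1; this decomposition certifies tw(G) ≤ 1. Any graph with an edge has treewidth ≥ 1, and G has the edge 1–0. Hence tw(G) = 1 exactly.

Treewidth 1.
Bags: B1 = {0, 1}  B2 = {0, 4}  B3 = {2, 4}  B4 = {2, 3}  B5 = {3, 6}  B6 = {5, 6}
Tree: B1–B2, B2–B3, B3–B4, B4–B5, B5–B6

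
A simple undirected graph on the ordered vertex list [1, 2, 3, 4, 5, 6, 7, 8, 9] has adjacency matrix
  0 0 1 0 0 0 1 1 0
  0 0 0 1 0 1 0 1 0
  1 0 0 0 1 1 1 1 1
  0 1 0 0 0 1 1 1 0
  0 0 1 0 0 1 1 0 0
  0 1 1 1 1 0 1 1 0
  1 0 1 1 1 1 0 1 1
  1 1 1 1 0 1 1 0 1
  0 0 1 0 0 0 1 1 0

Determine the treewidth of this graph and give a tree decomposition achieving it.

Treewidth 3.
One optimal decomposition is:
Bags: B1 = {3, 6, 7, 8}  B2 = {3, 7, 8, 9}  B3 = {4, 6, 7, 8}  B4 = {3, 5, 6, 7}  B5 = {2, 4, 6, 8}  B6 = {1, 3, 7, 8}
Tree: B1–B2, B1–B3, B1–B4, B3–B5, B1–B6

Each bag holds 4 vertices, so the decomposition has width 3, which upper-bounds the treewidth. For the lower bound, the 4 vertices {2, 4, 6, 8} are pairwise adjacent, and any tree decomposition puts a clique entirely inside one bag — forcing width ≥ 3. The upper and lower bounds meet at 3, so that is the treewidth.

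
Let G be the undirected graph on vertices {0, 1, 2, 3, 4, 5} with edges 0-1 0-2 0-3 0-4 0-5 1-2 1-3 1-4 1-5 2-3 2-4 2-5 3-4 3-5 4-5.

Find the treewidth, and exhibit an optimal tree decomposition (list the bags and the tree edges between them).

A single bag containing all 6 vertices is trivially a valid decomposition of width 5. For the lower bound, the 6 vertices {0, 1, 2, 3, 4, 5} are pairwise adjacent, and any tree decomposition puts a clique entirely inside one bag — forcing width ≥ 5. Hence tw(G) = 5 exactly.

Treewidth 5.
Bags: B1 = {0, 1, 2, 3, 4, 5}
Tree: (single bag)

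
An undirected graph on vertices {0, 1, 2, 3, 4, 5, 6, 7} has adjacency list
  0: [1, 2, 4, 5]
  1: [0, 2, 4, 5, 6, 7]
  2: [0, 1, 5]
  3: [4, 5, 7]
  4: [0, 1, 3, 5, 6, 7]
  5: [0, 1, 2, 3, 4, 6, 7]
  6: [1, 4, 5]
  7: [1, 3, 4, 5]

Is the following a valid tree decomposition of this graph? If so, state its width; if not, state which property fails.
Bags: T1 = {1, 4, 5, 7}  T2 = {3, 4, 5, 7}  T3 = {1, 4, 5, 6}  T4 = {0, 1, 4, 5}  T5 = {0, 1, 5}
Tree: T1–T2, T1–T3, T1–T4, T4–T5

No — vertex 2 appears in no bag.

A tree decomposition must satisfy three properties: every vertex lies in some bag; for every edge, both endpoints lie together in some bag; and for every vertex, the bags containing it form a connected subtree. Here vertex 2 appears in no bag, so the decomposition is invalid.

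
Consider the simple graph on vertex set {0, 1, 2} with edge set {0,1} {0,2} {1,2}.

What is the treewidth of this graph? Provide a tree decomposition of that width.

A single bag containing all 3 vertices is trivially a valid decomposition of width 2. On the other hand G contains the 3-clique {0, 1, 2}. A clique must lie in a single bag of any decomposition, so no decomposition can have width below 2. Hence tw(G) = 2 exactly.

Treewidth 2.
Bags: B1 = {0, 1, 2}
Tree: (single bag)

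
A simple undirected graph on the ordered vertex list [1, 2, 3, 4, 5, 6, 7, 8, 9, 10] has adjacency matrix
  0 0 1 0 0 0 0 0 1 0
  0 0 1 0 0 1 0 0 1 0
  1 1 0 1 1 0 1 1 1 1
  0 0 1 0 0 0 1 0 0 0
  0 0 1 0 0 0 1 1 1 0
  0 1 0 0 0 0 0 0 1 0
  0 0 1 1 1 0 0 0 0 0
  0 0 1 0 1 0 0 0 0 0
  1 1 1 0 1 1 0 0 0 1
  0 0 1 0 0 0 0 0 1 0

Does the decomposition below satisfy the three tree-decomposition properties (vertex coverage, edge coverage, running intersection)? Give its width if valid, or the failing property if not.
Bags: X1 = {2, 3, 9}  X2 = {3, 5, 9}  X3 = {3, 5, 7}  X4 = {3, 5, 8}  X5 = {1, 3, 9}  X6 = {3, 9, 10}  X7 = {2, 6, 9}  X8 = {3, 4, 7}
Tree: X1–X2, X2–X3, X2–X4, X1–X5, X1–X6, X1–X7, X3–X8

Vertex coverage: the bags together contain {1, 2, 3, 4, 5, 6, 7, 8, 9, 10}, the full vertex set. Edge coverage: each edge of G has both endpoints in at least one bag. Running intersection: for every vertex, the bags containing it form a connected subtree. All three properties hold, so this is a valid tree decomposition of width max|bag| − 1 = 2, and hence tw(G) ≤ 2.

Yes; width 2.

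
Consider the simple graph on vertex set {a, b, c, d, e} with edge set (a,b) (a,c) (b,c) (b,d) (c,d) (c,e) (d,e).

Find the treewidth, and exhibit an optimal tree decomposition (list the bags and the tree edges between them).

Treewidth 2.
One such decomposition:
Bags: B1 = {c, d, e}  B2 = {b, c, d}  B3 = {a, b, c}
Tree: B1–B2, B2–B3

Each bag holds 3 vertices, so the decomposition has width 2, which upper-bounds the treewidth. On the other hand G contains the 3-clique {c, d, e}. A clique must lie in a single bag of any decomposition, so no decomposition can have width below 2. Hence tw(G) = 2 exactly.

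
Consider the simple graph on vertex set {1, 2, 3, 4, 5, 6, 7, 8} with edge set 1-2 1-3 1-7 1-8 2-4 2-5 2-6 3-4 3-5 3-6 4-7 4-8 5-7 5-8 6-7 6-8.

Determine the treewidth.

A width-4 tree decomposition is:
Bags: B1 = {1, 2, 3, 7, 8}  B2 = {2, 3, 6, 7, 8}  B3 = {2, 3, 5, 7, 8}  B4 = {2, 3, 4, 7, 8}
Tree: B1–B2, B2–B3, B3–B4
Every bag has size at most 5, so the width is 5 − 1 = 4 and tw(G) ≤ 4. For the lower bound: the 5 vertex sets {1,3}, {2,6}, {5,8}, {7}, {4} are disjoint, each induces a connected subgraph, and every pair is joined by at least one edge of G. Contracting each set to a single vertex therefore yields K_{5} as a minor, and since treewidth is minor-monotone, tw(G) ≥ tw(K_{5}) = 4. The upper and lower bounds meet at 4, so that is the treewidth.

4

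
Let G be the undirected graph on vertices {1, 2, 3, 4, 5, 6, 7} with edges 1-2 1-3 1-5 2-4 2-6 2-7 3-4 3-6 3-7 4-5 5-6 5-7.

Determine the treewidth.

A width-3 tree decomposition is:
Bags: B1 = {1, 2, 3, 5}  B2 = {2, 3, 5, 7}  B3 = {2, 3, 5, 6}  B4 = {2, 3, 4, 5}
Tree: B1–B2, B2–B3, B3–B4
Every bag has size at most 4, so the width is 4 − 1 = 3 and tw(G) ≤ 3. For the lower bound: the 4 vertex sets {1,5}, {3,7}, {2}, {6} are disjoint, each induces a connected subgraph, and every pair is joined by at least one edge of G. Contracting each set to a single vertex therefore yields K_{4} as a minor, and since treewidth is minor-monotone, tw(G) ≥ tw(K_{4}) = 3. Therefore the treewidth is 3.

3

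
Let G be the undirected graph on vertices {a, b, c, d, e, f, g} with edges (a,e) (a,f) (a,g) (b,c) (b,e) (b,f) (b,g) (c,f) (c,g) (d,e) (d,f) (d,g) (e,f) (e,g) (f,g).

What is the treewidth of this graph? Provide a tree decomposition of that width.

Treewidth 3.
Bags: B1 = {b, e, f, g}  B2 = {a, e, f, g}  B3 = {d, e, f, g}  B4 = {b, c, f, g}
Tree: B1–B2, B2–B3, B1–B4

The largest bag has 4 vertices, giving width 3; this decomposition certifies tw(G) ≤ 3. Conversely, {d, e, f, g} is a clique of size 4, and the vertices of any clique must share a bag in every tree decomposition; so some bag has ≥ 4 vertices and tw(G) ≥ 3. Combining the bounds, tw(G) = 3.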